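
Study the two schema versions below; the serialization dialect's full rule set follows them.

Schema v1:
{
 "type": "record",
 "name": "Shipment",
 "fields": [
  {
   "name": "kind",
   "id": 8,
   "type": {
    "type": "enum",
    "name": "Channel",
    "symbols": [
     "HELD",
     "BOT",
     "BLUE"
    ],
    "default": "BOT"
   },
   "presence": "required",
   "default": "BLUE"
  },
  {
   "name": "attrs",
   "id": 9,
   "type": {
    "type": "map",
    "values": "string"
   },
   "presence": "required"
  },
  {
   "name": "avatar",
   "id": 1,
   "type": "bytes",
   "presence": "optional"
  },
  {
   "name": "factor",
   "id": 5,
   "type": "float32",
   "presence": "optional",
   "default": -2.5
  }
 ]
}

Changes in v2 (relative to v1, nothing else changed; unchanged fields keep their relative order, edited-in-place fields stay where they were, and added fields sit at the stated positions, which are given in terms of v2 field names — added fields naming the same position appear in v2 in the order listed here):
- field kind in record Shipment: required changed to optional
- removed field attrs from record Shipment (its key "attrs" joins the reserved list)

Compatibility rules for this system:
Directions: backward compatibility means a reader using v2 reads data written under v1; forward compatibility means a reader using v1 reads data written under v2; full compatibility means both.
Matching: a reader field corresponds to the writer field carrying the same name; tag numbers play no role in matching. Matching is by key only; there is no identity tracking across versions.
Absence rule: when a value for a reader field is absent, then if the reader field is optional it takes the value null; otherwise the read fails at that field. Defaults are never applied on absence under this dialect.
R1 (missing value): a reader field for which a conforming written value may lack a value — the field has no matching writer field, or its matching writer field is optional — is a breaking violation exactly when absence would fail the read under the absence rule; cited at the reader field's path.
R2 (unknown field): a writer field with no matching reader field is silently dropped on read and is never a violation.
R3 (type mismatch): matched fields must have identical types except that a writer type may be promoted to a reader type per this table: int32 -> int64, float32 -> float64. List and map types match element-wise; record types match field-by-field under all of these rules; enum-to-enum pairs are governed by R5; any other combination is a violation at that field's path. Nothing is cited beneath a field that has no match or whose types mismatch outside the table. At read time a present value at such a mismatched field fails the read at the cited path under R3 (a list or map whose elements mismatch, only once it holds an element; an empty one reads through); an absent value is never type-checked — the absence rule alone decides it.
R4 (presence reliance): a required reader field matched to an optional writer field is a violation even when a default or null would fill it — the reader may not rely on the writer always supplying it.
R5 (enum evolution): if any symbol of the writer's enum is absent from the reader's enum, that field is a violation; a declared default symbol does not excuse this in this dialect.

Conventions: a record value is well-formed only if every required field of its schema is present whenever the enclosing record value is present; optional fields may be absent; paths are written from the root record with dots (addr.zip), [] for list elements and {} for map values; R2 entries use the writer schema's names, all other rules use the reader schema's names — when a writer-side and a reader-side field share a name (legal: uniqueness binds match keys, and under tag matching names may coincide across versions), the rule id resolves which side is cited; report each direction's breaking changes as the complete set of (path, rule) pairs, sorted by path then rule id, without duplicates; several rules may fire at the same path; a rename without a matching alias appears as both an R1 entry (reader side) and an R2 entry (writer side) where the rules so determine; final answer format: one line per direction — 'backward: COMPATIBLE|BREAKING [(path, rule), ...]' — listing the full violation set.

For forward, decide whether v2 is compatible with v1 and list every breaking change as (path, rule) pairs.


forward: BREAKING [(attrs, R1), (kind, R1), (kind, R4)]

arrows below run writer -> reader for Shipment
forward for Shipment (reader v1, writer v2):
  kind: paired with writer kind (Channel -> Channel; writer optional)
  no writer field matches reader attrs
  avatar: paired with writer avatar (bytes -> bytes; writer optional)
  factor: paired with writer factor (float32 -> float32; writer optional)
  breaking: (attrs, R1)
  breaking: (kind, R1)
  breaking: (kind, R4)
  => 3 violation(s): forward is BREAKING for Shipment


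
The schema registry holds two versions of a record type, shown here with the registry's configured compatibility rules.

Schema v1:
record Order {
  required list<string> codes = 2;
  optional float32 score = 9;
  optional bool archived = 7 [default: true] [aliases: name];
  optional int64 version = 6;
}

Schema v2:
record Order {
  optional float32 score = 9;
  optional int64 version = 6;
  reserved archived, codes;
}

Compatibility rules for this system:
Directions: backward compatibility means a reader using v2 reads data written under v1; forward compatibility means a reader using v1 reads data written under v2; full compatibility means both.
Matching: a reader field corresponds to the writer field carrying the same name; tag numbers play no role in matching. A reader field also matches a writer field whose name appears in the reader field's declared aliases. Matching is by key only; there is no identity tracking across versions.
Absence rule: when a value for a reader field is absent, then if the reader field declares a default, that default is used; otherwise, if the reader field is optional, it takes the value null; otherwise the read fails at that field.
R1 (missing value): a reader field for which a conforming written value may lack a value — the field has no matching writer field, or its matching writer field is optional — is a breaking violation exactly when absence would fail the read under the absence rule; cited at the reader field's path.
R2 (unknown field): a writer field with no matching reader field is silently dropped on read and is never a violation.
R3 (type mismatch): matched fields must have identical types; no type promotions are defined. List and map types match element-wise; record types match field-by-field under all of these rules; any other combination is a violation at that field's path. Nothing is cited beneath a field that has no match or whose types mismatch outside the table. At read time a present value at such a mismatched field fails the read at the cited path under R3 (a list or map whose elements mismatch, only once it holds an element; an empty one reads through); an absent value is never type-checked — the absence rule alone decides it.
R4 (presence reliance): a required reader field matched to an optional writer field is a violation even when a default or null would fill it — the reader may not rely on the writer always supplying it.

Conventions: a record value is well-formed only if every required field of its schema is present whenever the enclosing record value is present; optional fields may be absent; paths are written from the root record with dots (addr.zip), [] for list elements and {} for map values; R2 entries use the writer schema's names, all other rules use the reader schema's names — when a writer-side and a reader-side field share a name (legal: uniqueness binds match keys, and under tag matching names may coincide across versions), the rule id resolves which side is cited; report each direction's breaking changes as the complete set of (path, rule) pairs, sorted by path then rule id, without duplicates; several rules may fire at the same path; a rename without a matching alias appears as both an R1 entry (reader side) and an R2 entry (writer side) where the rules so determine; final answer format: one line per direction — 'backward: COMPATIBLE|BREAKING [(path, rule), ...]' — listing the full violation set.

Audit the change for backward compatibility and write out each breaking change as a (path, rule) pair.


backward: COMPATIBLE []

each type pair in Order: writer, then reader
backward for Order (reader v2, writer v1):
  score: float32 -> float32, writer optional; from score
  version: int64 -> int64, writer optional; from version
  writer field codes has no reader counterpart
  writer field archived has no reader counterpart
  => backward verdict for Order: COMPATIBLE, no violations
remaining Order differences; none change what is asked:
  removed field archived from record Order (its key "archived" joins the reserved list) -> triggers nothing under Order's printed rules — same verdict
  removed field codes from record Order (its key "codes" joins the reserved list) -> affects forward compatibility only, which is not asked


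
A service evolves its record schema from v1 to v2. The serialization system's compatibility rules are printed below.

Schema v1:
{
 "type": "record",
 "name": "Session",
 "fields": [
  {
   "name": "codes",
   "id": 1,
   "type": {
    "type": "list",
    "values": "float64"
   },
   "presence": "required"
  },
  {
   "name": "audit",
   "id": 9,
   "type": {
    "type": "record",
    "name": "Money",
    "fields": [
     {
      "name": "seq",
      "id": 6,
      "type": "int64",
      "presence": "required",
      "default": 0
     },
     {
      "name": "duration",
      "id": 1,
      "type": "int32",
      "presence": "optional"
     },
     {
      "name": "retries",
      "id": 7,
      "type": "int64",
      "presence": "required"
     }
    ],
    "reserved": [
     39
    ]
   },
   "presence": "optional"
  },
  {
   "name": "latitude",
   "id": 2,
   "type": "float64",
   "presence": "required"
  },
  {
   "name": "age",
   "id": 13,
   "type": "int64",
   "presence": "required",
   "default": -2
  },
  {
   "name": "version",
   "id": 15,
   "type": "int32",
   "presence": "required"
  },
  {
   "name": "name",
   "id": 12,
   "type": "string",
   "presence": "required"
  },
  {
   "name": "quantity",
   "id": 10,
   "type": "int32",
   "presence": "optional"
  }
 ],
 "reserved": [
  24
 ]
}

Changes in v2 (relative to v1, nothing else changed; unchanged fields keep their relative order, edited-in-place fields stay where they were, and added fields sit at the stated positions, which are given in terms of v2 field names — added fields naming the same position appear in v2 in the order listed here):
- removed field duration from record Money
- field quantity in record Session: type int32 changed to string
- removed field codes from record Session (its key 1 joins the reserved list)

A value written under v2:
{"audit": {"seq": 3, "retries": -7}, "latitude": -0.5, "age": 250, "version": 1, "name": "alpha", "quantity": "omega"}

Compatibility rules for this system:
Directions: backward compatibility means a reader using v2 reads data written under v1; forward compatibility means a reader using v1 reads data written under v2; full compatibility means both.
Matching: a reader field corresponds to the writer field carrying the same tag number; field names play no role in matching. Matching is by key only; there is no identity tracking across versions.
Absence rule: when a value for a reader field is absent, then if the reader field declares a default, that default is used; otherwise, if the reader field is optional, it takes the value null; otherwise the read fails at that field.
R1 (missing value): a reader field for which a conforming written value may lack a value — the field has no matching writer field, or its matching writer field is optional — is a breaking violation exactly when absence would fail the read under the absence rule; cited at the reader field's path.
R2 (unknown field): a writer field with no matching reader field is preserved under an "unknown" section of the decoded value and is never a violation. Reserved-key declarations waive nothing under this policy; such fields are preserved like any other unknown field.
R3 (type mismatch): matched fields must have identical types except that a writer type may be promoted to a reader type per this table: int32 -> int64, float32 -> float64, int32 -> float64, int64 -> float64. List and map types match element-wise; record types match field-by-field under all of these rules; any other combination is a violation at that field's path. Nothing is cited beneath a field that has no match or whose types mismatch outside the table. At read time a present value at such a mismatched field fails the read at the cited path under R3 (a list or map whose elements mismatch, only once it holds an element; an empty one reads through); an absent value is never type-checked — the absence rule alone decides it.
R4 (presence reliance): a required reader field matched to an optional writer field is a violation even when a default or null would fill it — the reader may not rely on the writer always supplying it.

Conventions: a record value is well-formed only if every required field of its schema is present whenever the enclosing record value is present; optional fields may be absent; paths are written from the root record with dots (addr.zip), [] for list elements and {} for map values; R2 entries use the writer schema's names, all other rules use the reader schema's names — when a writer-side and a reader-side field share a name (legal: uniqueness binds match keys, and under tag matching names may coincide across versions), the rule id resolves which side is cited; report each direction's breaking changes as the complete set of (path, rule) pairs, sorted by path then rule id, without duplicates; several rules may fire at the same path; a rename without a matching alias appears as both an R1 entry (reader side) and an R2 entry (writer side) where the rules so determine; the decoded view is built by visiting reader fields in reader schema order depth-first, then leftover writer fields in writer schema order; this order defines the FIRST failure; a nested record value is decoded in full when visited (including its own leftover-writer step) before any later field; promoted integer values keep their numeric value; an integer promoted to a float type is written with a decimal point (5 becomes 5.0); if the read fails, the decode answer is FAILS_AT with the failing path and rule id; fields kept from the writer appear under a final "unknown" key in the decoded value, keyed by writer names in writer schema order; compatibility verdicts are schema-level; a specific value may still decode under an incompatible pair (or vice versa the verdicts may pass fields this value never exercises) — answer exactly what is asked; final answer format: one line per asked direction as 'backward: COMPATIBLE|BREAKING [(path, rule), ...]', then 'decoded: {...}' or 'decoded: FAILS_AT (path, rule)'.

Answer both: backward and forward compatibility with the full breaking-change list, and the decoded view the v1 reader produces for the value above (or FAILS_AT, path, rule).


the writer's type comes first in each Session pair
backward analysis of Session with v2 as reader and v1 as writer:
  audit: Money -> Money, writer optional; from audit
  latitude: float64 -> float64, writer required; from latitude
  age: int64 -> int64, writer required; from age
  version: int32 -> int32, writer required; from version
  name: string -> string, writer required; from name
  quantity: int32 -> string, writer optional; from quantity
  writer field codes has no reader counterpart
  audit.seq: int64 -> int64, writer required; from audit.seq
  audit.retries: int64 -> int64, writer required; from audit.retries
  writer field audit.duration has no reader counterpart
  breaking: (quantity, R3)
  => backward verdict for Session: BREAKING, 1 violation(s)
forward analysis of Session with v1 as reader and v2 as writer:
  no writer field matches reader codes
  audit: Money -> Money, writer optional; from audit
  latitude: float64 -> float64, writer required; from latitude
  age: int64 -> int64, writer required; from age
  version: int32 -> int32, writer required; from version
  name: string -> string, writer required; from name
  quantity: string -> int32, writer optional; from quantity
  audit.seq: int64 -> int64, writer required; from audit.seq
  no writer field matches reader audit.duration
  audit.retries: int64 -> int64, writer required; from audit.retries
  breaking: (codes, R1)
  breaking: (quantity, R3)
  => forward verdict for Session: BREAKING, 2 violation(s)
decode walk for Session under reader schema v1:
  read fails at codes under R1 (no fill)
  => FAILS_AT (codes, R1)

backward: BREAKING [(quantity, R3)]; forward: BREAKING [(codes, R1), (quantity, R3)]; decoded: FAILS_AT (codes, R1)


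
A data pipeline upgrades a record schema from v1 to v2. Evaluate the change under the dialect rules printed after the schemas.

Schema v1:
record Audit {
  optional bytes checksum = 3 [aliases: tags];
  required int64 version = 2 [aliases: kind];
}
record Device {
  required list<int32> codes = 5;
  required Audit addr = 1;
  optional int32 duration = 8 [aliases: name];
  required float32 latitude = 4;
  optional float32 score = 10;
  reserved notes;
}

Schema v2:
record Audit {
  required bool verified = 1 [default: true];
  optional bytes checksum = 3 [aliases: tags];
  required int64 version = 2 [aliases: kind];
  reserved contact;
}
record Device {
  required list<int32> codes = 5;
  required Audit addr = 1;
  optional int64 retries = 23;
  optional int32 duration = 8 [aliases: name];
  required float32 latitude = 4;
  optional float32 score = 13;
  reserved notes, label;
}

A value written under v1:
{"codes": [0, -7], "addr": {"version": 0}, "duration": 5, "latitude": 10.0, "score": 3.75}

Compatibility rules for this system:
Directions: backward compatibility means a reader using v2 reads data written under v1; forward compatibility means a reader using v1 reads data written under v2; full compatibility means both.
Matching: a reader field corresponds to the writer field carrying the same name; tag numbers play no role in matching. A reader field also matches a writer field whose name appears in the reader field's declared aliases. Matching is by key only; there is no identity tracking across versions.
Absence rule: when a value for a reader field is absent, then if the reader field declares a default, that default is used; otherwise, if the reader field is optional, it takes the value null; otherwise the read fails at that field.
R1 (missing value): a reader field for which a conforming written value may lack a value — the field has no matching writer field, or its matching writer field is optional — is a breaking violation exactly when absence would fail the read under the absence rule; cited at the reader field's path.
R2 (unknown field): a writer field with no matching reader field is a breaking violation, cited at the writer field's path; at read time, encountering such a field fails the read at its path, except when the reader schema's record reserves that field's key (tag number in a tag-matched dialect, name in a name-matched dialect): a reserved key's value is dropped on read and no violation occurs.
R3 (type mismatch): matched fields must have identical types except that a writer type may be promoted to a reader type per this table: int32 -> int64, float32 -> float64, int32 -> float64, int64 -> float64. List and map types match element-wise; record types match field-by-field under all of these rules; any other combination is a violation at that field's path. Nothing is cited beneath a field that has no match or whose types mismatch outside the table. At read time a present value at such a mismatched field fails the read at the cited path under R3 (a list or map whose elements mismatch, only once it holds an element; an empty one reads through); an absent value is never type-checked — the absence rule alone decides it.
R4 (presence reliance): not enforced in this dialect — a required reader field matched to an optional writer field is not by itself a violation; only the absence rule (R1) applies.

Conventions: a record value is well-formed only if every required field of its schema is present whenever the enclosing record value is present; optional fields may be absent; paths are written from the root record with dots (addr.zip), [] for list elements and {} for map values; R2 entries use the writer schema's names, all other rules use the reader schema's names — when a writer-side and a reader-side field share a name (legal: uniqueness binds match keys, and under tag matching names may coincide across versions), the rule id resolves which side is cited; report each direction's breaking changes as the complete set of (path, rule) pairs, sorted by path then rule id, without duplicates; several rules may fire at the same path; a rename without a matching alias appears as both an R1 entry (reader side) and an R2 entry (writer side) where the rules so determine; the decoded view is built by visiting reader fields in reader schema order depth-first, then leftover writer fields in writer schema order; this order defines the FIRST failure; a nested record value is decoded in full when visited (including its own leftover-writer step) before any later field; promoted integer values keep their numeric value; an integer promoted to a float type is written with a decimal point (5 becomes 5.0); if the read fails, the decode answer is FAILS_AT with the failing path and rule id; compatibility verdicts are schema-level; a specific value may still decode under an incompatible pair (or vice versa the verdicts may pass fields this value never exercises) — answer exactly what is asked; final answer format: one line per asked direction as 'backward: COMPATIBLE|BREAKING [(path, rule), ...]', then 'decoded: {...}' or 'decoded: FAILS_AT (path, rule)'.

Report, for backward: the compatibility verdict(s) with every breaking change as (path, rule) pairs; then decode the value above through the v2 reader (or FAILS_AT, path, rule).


backward: COMPATIBLE []; decoded: {"codes": [0, -7], "addr": {"verified": true, "checksum": null, "version": 0}, "retries": null, "duration": 5, "latitude": 10.0, "score": 3.75}

arrows below run writer -> reader for Device
backward for Device (reader v2, writer v1):
  list<int32> -> list<int32>, writer required: codes aligns to codes
  Audit -> Audit, writer required: addr aligns to addr
  retries has no writer counterpart
  int32 -> int32, writer optional: duration aligns to duration
  float32 -> float32, writer required: latitude aligns to latitude
  float32 -> float32, writer optional: score aligns to score
  addr.verified has no writer counterpart
  bytes -> bytes, writer optional: addr.checksum aligns to addr.checksum
  int64 -> int64, writer required: addr.version aligns to addr.version
  => backward verdict for Device: COMPATIBLE, no violations
decode walk for Device under reader schema v2:
  codes := [0, -7]
  addr.verified := true (no value, default fills)
  addr.checksum := null (not supplied -> null)
  addr.version := 0
  retries := null (not supplied -> null)
  duration := 5
  latitude := 10.0
  score := 3.75
  => decoded: {"codes": [0, -7], "addr": {"verified": true, "checksum": null, "version": 0}, "retries": null, "duration": 5, "latitude": 10.0, "score": 3.75}
the other Device changes do not affect what is asked:
  field score in record Device: tag 10 changed to 13 -> triggers nothing under Device's printed rules — same verdict


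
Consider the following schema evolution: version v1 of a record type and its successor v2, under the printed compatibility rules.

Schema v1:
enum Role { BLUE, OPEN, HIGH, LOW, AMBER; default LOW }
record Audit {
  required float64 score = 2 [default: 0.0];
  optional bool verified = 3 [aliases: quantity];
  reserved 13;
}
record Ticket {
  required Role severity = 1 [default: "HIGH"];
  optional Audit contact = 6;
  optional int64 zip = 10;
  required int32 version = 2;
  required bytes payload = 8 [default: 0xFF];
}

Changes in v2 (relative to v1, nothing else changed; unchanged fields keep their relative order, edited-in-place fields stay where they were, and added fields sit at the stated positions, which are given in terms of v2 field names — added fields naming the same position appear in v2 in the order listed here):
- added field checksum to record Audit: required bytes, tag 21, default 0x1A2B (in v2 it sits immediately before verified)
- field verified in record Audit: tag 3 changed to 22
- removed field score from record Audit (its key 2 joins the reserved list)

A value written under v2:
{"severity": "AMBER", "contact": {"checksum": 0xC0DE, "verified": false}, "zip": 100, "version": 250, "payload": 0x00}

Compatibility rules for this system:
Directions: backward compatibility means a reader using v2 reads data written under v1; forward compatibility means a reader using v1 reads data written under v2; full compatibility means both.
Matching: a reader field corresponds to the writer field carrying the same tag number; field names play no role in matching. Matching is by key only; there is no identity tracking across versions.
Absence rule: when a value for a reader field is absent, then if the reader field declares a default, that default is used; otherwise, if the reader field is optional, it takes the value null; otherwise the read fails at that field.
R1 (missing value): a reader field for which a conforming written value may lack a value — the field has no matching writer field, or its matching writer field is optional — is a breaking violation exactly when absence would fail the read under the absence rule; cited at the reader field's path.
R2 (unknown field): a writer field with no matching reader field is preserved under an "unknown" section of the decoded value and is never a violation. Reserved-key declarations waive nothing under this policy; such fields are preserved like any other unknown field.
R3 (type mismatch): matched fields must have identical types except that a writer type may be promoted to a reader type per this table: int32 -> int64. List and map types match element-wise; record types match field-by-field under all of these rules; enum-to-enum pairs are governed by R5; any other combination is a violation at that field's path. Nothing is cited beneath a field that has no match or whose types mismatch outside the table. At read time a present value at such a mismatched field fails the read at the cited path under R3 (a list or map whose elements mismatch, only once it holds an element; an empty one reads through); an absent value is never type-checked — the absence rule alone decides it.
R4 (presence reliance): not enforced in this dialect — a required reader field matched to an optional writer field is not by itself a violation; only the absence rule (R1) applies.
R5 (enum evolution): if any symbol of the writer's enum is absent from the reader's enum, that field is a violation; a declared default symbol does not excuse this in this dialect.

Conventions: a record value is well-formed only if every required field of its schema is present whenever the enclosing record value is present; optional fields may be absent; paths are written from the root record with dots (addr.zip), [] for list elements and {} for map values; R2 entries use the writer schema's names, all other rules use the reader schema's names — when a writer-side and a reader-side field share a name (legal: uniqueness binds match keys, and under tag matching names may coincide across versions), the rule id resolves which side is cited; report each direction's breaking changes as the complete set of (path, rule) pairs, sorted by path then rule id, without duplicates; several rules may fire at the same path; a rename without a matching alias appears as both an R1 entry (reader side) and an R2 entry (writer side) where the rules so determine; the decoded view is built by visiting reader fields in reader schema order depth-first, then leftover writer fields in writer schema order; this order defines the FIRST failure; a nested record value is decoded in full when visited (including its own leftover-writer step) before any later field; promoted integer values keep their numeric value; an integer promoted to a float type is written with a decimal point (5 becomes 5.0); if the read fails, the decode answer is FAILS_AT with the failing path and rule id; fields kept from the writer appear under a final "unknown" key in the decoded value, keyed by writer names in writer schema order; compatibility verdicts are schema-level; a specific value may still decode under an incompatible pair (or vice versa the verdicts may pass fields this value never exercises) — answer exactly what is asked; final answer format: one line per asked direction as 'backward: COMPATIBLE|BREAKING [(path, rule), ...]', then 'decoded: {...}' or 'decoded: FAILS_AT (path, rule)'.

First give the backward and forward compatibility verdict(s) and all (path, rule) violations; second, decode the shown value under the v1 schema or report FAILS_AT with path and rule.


backward: COMPATIBLE []; forward: COMPATIBLE []; decoded: {"severity": "AMBER", "contact": {"score": 0.0, "verified": null, "unknown": {"checksum": 0xC0DE, "verified": false}}, "zip": 100, "version": 250, "payload": 0x00}

in Ticket below, arrows point writer -> reader
backward on Ticket — v2 reading data written by v1:
  severity <- severity (Role -> Role, writer required)
  contact <- contact (Audit -> Audit, writer optional)
  zip <- zip (int64 -> int64, writer optional)
  version <- version (int32 -> int32, writer required)
  payload <- payload (bytes -> bytes, writer required)
  no writer field matches reader contact.checksum
  no writer field matches reader contact.verified
  contact.score (writer side), unknown to reader
  contact.verified (writer side), unknown to reader
  => backward: COMPATIBLE
forward on Ticket — v1 reading data written by v2:
  severity <- severity (Role -> Role, writer required)
  contact <- contact (Audit -> Audit, writer optional)
  zip <- zip (int64 -> int64, writer optional)
  version <- version (int32 -> int32, writer required)
  payload <- payload (bytes -> bytes, writer required)
  no writer field matches reader contact.score
  no writer field matches reader contact.verified
  contact.checksum (writer side), unknown to reader
  contact.verified (writer side), unknown to reader
  => forward: COMPATIBLE
decode (reader v1):
  severity := "AMBER"
  contact.score := 0.0 (no value, default fills)
  contact.verified := null (not supplied -> null)
  writer contact.checksum: kept under "unknown"
  writer contact.verified: kept under "unknown"
  zip := 100
  version := 250
  payload := 0x00
  => decoded: {"severity": "AMBER", "contact": {"score": 0.0, "verified": null, "unknown": {"checksum": 0xC0DE, "verified": false}}, "zip": 100, "version": 250, "payload": 0x00}


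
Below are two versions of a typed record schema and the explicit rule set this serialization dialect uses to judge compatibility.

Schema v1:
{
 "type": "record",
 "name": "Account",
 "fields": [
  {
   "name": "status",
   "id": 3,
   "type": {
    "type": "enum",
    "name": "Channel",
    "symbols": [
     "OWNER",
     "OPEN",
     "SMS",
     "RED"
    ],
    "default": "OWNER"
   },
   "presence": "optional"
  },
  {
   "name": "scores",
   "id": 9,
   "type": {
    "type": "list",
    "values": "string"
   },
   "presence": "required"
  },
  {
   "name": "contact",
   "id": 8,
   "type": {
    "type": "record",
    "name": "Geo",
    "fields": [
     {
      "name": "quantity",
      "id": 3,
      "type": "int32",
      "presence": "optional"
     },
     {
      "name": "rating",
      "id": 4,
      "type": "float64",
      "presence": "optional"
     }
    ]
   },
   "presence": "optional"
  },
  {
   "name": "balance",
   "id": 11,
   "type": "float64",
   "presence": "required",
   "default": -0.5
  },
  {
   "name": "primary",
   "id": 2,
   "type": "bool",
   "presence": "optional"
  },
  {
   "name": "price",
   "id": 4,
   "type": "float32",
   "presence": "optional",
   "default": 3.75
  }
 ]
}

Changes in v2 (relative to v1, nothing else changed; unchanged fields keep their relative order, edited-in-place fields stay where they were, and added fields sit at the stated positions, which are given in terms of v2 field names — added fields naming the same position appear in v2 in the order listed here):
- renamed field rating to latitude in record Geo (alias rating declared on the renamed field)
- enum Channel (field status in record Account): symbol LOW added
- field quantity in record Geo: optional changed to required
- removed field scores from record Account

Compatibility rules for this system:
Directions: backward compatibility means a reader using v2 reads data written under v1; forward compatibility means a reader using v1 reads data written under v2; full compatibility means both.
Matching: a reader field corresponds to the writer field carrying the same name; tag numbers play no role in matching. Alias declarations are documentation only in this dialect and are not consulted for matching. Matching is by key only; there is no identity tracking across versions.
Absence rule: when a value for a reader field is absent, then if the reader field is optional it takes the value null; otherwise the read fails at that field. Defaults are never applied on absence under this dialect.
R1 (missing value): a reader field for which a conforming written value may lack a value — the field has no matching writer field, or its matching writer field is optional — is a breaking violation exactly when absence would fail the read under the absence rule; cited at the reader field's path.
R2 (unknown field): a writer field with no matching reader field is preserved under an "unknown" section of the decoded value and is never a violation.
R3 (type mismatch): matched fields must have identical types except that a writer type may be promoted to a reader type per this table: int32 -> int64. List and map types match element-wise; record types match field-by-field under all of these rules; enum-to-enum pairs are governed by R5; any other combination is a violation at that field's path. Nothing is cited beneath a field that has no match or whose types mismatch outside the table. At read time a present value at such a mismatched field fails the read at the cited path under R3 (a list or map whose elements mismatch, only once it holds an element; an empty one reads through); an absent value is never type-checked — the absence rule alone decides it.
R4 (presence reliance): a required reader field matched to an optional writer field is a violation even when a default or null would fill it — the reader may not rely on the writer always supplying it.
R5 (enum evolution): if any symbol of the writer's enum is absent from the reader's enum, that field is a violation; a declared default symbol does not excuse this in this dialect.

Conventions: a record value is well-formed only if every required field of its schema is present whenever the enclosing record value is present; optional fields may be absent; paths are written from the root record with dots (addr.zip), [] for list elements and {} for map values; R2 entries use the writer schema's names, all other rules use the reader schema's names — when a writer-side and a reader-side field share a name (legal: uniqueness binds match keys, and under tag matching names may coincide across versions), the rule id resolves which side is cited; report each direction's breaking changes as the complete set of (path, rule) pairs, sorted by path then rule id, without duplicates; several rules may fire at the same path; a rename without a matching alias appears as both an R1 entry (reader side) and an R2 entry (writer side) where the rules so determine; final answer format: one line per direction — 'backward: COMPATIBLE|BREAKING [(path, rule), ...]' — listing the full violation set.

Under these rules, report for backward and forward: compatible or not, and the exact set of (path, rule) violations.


backward: BREAKING [(contact.quantity, R1), (contact.quantity, R4)]; forward: BREAKING [(scores, R1), (status, R5)]

the writer's type comes first in each Account pair
backward for Account (reader v2, writer v1):
  Channel -> Channel, writer optional: status aligns to status
  Geo -> Geo, writer optional: contact aligns to contact
  float64 -> float64, writer required: balance aligns to balance
  bool -> bool, writer optional: primary aligns to primary
  float32 -> float32, writer optional: price aligns to price
  leftover writer field: scores
  int32 -> int32, writer optional: contact.quantity aligns to contact.quantity
  contact.latitude: no writer-side match
  leftover writer field: contact.rating
  breaking: (contact.quantity, R1)
  breaking: (contact.quantity, R4)
  => backward: BREAKING (2)
forward for Account (reader v1, writer v2):
  Channel -> Channel, writer optional: status aligns to status
  scores: no writer-side match
  Geo -> Geo, writer optional: contact aligns to contact
  float64 -> float64, writer required: balance aligns to balance
  bool -> bool, writer optional: primary aligns to primary
  float32 -> float32, writer optional: price aligns to price
  int32 -> int32, writer required: contact.quantity aligns to contact.quantity
  contact.rating: no writer-side match
  leftover writer field: contact.latitude
  breaking: (scores, R1)
  breaking: (status, R5)
  => forward: BREAKING (2)


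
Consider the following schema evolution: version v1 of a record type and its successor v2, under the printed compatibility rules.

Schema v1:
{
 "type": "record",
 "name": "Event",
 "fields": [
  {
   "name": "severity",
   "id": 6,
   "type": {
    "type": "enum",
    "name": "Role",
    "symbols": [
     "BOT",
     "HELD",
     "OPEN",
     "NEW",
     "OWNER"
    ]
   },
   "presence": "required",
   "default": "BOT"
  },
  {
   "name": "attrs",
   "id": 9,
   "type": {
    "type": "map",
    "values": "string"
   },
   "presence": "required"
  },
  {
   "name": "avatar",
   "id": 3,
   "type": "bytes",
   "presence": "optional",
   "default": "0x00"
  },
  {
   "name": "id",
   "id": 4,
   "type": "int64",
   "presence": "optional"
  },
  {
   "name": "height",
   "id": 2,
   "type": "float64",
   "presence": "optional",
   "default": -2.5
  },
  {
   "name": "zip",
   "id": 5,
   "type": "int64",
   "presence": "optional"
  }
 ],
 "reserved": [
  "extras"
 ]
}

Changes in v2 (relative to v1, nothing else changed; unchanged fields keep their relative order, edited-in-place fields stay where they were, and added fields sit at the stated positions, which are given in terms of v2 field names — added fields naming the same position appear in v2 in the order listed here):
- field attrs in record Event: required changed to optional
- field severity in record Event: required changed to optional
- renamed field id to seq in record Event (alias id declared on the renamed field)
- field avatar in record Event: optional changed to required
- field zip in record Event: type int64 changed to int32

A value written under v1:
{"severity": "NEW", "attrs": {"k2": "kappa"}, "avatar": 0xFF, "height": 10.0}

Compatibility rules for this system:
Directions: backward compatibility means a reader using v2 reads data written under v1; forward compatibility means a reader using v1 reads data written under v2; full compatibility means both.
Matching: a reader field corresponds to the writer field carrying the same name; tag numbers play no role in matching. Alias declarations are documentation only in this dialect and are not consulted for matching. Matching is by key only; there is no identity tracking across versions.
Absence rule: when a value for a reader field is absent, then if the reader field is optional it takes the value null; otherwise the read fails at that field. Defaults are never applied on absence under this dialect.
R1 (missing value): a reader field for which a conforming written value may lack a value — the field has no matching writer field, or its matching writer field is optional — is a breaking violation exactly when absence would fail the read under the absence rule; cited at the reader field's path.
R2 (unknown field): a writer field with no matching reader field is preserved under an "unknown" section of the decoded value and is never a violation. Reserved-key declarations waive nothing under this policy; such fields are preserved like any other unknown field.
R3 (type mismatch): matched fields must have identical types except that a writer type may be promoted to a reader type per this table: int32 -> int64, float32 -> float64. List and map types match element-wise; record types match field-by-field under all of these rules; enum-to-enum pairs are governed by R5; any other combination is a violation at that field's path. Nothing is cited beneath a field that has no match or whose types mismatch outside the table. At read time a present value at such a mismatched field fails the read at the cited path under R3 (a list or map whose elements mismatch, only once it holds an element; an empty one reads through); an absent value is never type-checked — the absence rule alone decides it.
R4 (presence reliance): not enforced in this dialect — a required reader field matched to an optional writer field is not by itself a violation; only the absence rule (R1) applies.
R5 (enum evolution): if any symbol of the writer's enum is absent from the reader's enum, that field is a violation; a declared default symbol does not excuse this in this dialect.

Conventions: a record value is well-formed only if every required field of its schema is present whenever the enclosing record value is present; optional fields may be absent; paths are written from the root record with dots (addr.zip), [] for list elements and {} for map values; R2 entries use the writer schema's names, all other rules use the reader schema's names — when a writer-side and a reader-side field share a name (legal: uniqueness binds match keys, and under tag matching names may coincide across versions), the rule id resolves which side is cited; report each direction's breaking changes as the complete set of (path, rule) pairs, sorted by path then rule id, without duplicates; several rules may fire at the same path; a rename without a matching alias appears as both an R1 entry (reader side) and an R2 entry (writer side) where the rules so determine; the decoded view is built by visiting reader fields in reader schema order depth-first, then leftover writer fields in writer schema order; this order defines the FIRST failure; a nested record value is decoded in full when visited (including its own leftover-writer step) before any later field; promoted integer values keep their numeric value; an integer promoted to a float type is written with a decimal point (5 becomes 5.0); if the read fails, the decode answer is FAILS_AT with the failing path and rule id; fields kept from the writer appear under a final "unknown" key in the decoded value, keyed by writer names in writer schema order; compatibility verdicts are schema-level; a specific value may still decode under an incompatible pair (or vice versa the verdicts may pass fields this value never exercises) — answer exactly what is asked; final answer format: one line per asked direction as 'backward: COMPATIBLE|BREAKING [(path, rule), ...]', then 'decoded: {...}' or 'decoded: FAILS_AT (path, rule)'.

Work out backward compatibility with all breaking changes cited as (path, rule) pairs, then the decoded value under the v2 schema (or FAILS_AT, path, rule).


backward: BREAKING [(avatar, R1), (zip, R3)]; decoded: {"severity": "NEW", "attrs": {"k2": "kappa"}, "avatar": 0xFF, "seq": null, "height": 10.0, "zip": null}

arrows below run writer -> reader for Event
backward on Event — v2 reading data written by v1:
  severity: paired with writer severity (Role -> Role; writer required)
  attrs: paired with writer attrs (map<string, string> -> map<string, string>; writer required)
  avatar: paired with writer avatar (bytes -> bytes; writer optional)
  seq has no writer counterpart
  height: paired with writer height (float64 -> float64; writer optional)
  zip: paired with writer zip (int64 -> int32; writer optional)
  writer field id has no reader counterpart
  R1 fires at avatar
  R3 fires at zip
  => backward verdict for Event: BREAKING, 2 violation(s)
decoding the Event value with the v2 reader:
  severity := "NEW"
  attrs := {"k2": "kappa"}
  avatar := 0xFF
  seq := null (absent, optional -> null)
  height := 10.0
  zip := null (absent, optional -> null)
  => decoded: {"severity": "NEW", "attrs": {"k2": "kappa"}, "avatar": 0xFF, "seq": null, "height": 10.0, "zip": null}
ruling out the remaining Event differences:
  field attrs in record Event: required changed to optional -> fires only in the forward direction of Event, which is not asked here
  field severity in record Event: required changed to optional -> fires only in the forward direction of Event, which is not asked here
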